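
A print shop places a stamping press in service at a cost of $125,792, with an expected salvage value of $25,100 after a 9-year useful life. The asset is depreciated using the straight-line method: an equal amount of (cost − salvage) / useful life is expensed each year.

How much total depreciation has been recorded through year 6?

Depreciable base = $125,792 − $25,100 = $100,692.
Annual expense = $100,692 / 9 = $11,188.
End of year 1: book value $114,604.
End of year 2: book value $103,416.
End of year 3: book value $92,228.
End of year 4: book value $81,040.
End of year 5: book value $69,852.
End of year 6: book value $58,664.
Accumulated through year 6 = $125,792 − $58,664 = $67,128.

$67,128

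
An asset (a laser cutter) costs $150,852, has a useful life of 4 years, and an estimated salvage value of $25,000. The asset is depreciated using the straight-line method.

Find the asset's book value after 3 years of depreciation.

$56,463

Depreciable base = $150,852 − $25,000 = $125,852.
Annual expense = $125,852 / 4 = $31,463.
End of year 1: book value $119,389.
End of year 2: book value $87,926.
End of year 3: book value $56,463.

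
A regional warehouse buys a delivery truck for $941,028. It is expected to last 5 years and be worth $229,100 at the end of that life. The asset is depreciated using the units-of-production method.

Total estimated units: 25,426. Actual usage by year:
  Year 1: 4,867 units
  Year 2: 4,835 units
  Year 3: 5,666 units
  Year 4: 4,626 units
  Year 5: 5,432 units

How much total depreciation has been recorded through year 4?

Depreciable base = $941,028 − $229,100 = $711,928.
Rate = $711,928 / 25,426 units = $28 per unit.
Year 1: 4,867 × $28 = $136,276. Book value $804,752.
Year 2: 4,835 × $28 = $135,380. Book value $669,372.
Year 3: 5,666 × $28 = $158,648. Book value $510,724.
Year 4: 4,626 × $28 = $129,528. Book value $381,196.
Accumulated through year 4 = $941,028 − $381,196 = $559,832.

$559,832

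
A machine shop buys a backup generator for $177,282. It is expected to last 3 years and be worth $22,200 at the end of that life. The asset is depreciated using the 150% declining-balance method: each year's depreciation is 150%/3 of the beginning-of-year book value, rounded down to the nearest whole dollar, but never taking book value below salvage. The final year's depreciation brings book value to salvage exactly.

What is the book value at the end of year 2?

$44,321

Depreciable base = $177,282 − $22,200 = $155,082.
Year 1: ⌊$177,282 × 150%/3⌋ = $88,641. Book value $88,641.
Year 2: ⌊$88,641 × 150%/3⌋ = $44,320. Book value $44,321.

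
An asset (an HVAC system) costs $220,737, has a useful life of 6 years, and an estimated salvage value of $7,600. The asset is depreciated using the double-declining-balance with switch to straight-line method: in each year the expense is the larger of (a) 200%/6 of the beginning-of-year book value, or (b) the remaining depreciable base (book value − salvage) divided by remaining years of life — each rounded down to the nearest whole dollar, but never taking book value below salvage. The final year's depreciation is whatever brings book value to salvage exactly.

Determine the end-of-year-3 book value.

$65,404

Depreciable base = $220,737 − $7,600 = $213,137.
Year 1: DB = ⌊$220,737 × 200%/6⌋ = $73,579; SL = ⌊$213,137/6⌋ = $35,522 → take DB $73,579. Book value $147,158.
Year 2: DB = ⌊$147,158 × 200%/6⌋ = $49,052; SL = ⌊$139,558/5⌋ = $27,911 → take DB $49,052. Book value $98,106.
Year 3: DB = ⌊$98,106 × 200%/6⌋ = $32,702; SL = ⌊$90,506/4⌋ = $22,626 → take DB $32,702. Book value $65,404.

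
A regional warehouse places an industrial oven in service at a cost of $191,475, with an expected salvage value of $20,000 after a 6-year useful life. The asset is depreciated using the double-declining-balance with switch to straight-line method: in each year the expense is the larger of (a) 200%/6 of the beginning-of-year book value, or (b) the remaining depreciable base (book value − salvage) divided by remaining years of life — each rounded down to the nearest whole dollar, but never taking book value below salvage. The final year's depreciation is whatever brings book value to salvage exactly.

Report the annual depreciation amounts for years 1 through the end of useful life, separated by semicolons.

$63,825; $42,550; $28,366; $18,911; $12,607; $5,216

Depreciable base = $191,475 − $20,000 = $171,475.
Year 1: DB = ⌊$191,475 × 200%/6⌋ = $63,825; SL = ⌊$171,475/6⌋ = $28,579 → take DB $63,825. Book value $127,650.
Year 2: DB = ⌊$127,650 × 200%/6⌋ = $42,550; SL = ⌊$107,650/5⌋ = $21,530 → take DB $42,550. Book value $85,100.
Year 3: DB = ⌊$85,100 × 200%/6⌋ = $28,366; SL = ⌊$65,100/4⌋ = $16,275 → take DB $28,366. Book value $56,734.
Year 4: DB = ⌊$56,734 × 200%/6⌋ = $18,911; SL = ⌊$36,734/3⌋ = $12,244 → take DB $18,911. Book value $37,823.
Year 5: DB = ⌊$37,823 × 200%/6⌋ = $12,607; SL = ⌊$17,823/2⌋ = $8,911 → take DB $12,607. Book value $25,216.
Year 6 (final): $25,216 − $20,000 = $5,216. Book value $20,000.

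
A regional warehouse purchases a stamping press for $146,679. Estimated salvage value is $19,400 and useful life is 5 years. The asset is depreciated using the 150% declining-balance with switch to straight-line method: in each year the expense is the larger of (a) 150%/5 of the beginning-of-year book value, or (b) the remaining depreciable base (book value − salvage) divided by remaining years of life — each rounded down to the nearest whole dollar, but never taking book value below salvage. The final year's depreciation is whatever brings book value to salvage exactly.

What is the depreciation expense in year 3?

Depreciable base = $146,679 − $19,400 = $127,279.
Year 1: DB = ⌊$146,679 × 150%/5⌋ = $44,003; SL = ⌊$127,279/5⌋ = $25,455 → take DB $44,003. Book value $102,676.
Year 2: DB = ⌊$102,676 × 150%/5⌋ = $30,802; SL = ⌊$83,276/4⌋ = $20,819 → take DB $30,802. Book value $71,874.
Year 3: DB = ⌊$71,874 × 150%/5⌋ = $21,562; SL = ⌊$52,474/3⌋ = $17,491 → take DB $21,562. Book value $50,312.

$21,562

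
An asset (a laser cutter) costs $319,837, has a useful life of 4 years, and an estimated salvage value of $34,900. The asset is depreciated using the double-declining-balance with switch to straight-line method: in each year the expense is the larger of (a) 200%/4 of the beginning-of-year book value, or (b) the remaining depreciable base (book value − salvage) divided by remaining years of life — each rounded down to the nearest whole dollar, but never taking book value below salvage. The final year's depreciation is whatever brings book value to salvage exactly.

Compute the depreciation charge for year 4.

Depreciable base = $319,837 − $34,900 = $284,937.
Year 1: DB = ⌊$319,837 × 200%/4⌋ = $159,918; SL = ⌊$284,937/4⌋ = $71,234 → take DB $159,918. Book value $159,919.
Year 2: DB = ⌊$159,919 × 200%/4⌋ = $79,959; SL = ⌊$125,019/3⌋ = $41,673 → take DB $79,959. Book value $79,960.
Year 3: DB = ⌊$79,960 × 200%/4⌋ = $39,980; SL = ⌊$45,060/2⌋ = $22,530 → take DB $39,980. Book value $39,980.
Year 4 (final): $39,980 − $34,900 = $5,080. Book value $34,900.

$5,080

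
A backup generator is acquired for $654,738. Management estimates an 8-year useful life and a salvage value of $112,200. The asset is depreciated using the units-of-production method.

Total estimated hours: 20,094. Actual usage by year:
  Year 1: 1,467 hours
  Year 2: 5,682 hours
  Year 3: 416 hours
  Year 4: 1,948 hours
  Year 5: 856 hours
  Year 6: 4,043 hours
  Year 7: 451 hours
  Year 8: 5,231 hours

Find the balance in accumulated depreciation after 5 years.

Depreciable base = $654,738 − $112,200 = $542,538.
Rate = $542,538 / 20,094 hours = $27 per hour.
Year 1: 1,467 × $27 = $39,609. Book value $615,129.
Year 2: 5,682 × $27 = $153,414. Book value $461,715.
Year 3: 416 × $27 = $11,232. Book value $450,483.
Year 4: 1,948 × $27 = $52,596. Book value $397,887.
Year 5: 856 × $27 = $23,112. Book value $374,775.
Accumulated through year 5 = $654,738 − $374,775 = $279,963.

$279,963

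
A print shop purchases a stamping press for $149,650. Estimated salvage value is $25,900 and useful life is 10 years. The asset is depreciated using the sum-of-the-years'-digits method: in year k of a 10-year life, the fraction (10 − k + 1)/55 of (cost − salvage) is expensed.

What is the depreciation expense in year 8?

Depreciable base = $149,650 − $25,900 = $123,750.
Sum of the years' digits = 10+9+8+7+6+5+4+3+2+1 = 55.
Year 1: $123,750 × 10/55 = $22,500. Book value $127,150.
Year 2: $123,750 × 9/55 = $20,250. Book value $106,900.
Year 3: $123,750 × 8/55 = $18,000. Book value $88,900.
Year 4: $123,750 × 7/55 = $15,750. Book value $73,150.
Year 5: $123,750 × 6/55 = $13,500. Book value $59,650.
Year 6: $123,750 × 5/55 = $11,250. Book value $48,400.
Year 7: $123,750 × 4/55 = $9,000. Book value $39,400.
Year 8: $123,750 × 3/55 = $6,750. Book value $32,650.

$6,750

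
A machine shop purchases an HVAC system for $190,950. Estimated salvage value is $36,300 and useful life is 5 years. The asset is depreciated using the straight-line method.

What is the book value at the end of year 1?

$160,020

Depreciable base = $190,950 − $36,300 = $154,650.
Annual expense = $154,650 / 5 = $30,930.
End of year 1: book value $160,020.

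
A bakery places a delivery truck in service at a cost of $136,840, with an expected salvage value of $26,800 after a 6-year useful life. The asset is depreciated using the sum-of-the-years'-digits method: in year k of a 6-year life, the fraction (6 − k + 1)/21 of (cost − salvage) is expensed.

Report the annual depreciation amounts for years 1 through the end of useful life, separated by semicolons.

$31,440; $26,200; $20,960; $15,720; $10,480; $5,240

Depreciable base = $136,840 − $26,800 = $110,040.
Sum of the years' digits = 6+5+4+3+2+1 = 21.
Year 1: $110,040 × 6/21 = $31,440. Book value $105,400.
Year 2: $110,040 × 5/21 = $26,200. Book value $79,200.
Year 3: $110,040 × 4/21 = $20,960. Book value $58,240.
Year 4: $110,040 × 3/21 = $15,720. Book value $42,520.
Year 5: $110,040 × 2/21 = $10,480. Book value $32,040.
Year 6: $110,040 × 1/21 = $5,240. Book value $26,800.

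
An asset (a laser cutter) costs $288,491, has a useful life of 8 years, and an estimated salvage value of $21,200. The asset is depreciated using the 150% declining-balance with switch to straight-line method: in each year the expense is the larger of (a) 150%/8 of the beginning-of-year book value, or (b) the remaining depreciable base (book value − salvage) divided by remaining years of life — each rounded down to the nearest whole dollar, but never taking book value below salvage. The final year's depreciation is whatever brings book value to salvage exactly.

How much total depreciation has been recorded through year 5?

Depreciable base = $288,491 − $21,200 = $267,291.
Year 1: DB = ⌊$288,491 × 150%/8⌋ = $54,092; SL = ⌊$267,291/8⌋ = $33,411 → take DB $54,092. Book value $234,399.
Year 2: DB = ⌊$234,399 × 150%/8⌋ = $43,949; SL = ⌊$213,199/7⌋ = $30,457 → take DB $43,949. Book value $190,450.
Year 3: DB = ⌊$190,450 × 150%/8⌋ = $35,709; SL = ⌊$169,250/6⌋ = $28,208 → take DB $35,709. Book value $154,741.
Year 4: DB = ⌊$154,741 × 150%/8⌋ = $29,013; SL = ⌊$133,541/5⌋ = $26,708 → take DB $29,013. Book value $125,728.
Year 5: DB = ⌊$125,728 × 150%/8⌋ = $23,574; SL = ⌊$104,528/4⌋ = $26,132 → take SL $26,132. Book value $99,596.
Accumulated through year 5 = $288,491 − $99,596 = $188,895.

$188,895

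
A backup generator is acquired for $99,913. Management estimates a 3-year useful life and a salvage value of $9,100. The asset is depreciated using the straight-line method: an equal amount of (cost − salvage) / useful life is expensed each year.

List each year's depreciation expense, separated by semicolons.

Depreciable base = $99,913 − $9,100 = $90,813.
Annual expense = $90,813 / 3 = $30,271.
End of year 1: book value $69,642.
End of year 2: book value $39,371.
End of year 3: book value $9,100.

$30,271; $30,271; $30,271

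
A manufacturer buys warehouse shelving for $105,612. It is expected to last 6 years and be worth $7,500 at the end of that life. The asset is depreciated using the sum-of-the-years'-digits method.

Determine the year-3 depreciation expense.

Depreciable base = $105,612 − $7,500 = $98,112.
Sum of the years' digits = 6+5+4+3+2+1 = 21.
Year 1: $98,112 × 6/21 = $28,032. Book value $77,580.
Year 2: $98,112 × 5/21 = $23,360. Book value $54,220.
Year 3: $98,112 × 4/21 = $18,688. Book value $35,532.

$18,688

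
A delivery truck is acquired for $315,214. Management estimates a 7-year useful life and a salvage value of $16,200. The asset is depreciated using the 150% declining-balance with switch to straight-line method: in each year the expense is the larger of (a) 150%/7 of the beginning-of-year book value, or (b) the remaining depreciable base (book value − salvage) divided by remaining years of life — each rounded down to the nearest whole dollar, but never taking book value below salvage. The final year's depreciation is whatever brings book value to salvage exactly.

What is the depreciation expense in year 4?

$34,174

Depreciable base = $315,214 − $16,200 = $299,014.
Year 1: DB = ⌊$315,214 × 150%/7⌋ = $67,545; SL = ⌊$299,014/7⌋ = $42,716 → take DB $67,545. Book value $247,669.
Year 2: DB = ⌊$247,669 × 150%/7⌋ = $53,071; SL = ⌊$231,469/6⌋ = $38,578 → take DB $53,071. Book value $194,598.
Year 3: DB = ⌊$194,598 × 150%/7⌋ = $41,699; SL = ⌊$178,398/5⌋ = $35,679 → take DB $41,699. Book value $152,899.
Year 4: DB = ⌊$152,899 × 150%/7⌋ = $32,764; SL = ⌊$136,699/4⌋ = $34,174 → take SL $34,174. Book value $118,725.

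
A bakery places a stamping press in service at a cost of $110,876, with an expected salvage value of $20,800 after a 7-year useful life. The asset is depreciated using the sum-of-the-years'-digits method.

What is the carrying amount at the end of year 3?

Depreciable base = $110,876 − $20,800 = $90,076.
Sum of the years' digits = 7+6+5+4+3+2+1 = 28.
Year 1: $90,076 × 7/28 = $22,519. Book value $88,357.
Year 2: $90,076 × 6/28 = $19,302. Book value $69,055.
Year 3: $90,076 × 5/28 = $16,085. Book value $52,970.

$52,970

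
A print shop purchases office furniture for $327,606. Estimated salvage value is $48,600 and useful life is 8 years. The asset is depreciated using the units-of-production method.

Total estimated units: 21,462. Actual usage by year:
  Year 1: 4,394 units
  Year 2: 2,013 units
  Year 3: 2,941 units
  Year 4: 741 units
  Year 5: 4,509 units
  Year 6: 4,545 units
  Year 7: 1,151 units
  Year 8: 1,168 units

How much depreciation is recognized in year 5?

Depreciable base = $327,606 − $48,600 = $279,006.
Rate = $279,006 / 21,462 units = $13 per unit.
Year 1: 4,394 × $13 = $57,122. Book value $270,484.
Year 2: 2,013 × $13 = $26,169. Book value $244,315.
Year 3: 2,941 × $13 = $38,233. Book value $206,082.
Year 4: 741 × $13 = $9,633. Book value $196,449.
Year 5: 4,509 × $13 = $58,617. Book value $137,832.

$58,617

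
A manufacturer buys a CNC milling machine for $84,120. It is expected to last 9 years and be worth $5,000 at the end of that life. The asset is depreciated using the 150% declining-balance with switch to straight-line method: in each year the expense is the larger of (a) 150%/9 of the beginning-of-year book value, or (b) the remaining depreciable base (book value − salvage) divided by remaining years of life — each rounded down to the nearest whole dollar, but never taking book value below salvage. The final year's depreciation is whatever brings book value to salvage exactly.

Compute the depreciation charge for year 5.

$7,113

Depreciable base = $84,120 − $5,000 = $79,120.
Year 1: DB = ⌊$84,120 × 150%/9⌋ = $14,020; SL = ⌊$79,120/9⌋ = $8,791 → take DB $14,020. Book value $70,100.
Year 2: DB = ⌊$70,100 × 150%/9⌋ = $11,683; SL = ⌊$65,100/8⌋ = $8,137 → take DB $11,683. Book value $58,417.
Year 3: DB = ⌊$58,417 × 150%/9⌋ = $9,736; SL = ⌊$53,417/7⌋ = $7,631 → take DB $9,736. Book value $48,681.
Year 4: DB = ⌊$48,681 × 150%/9⌋ = $8,113; SL = ⌊$43,681/6⌋ = $7,280 → take DB $8,113. Book value $40,568.
Year 5: DB = ⌊$40,568 × 150%/9⌋ = $6,761; SL = ⌊$35,568/5⌋ = $7,113 → take SL $7,113. Book value $33,455.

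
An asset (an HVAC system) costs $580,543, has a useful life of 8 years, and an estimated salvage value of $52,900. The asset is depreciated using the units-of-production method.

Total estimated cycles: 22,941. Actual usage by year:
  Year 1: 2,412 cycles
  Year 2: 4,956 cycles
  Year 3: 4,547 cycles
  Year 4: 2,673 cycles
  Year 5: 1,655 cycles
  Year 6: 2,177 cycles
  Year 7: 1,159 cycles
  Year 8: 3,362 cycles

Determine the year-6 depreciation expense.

Depreciable base = $580,543 − $52,900 = $527,643.
Rate = $527,643 / 22,941 cycles = $23 per cycle.
Year 1: 2,412 × $23 = $55,476. Book value $525,067.
Year 2: 4,956 × $23 = $113,988. Book value $411,079.
Year 3: 4,547 × $23 = $104,581. Book value $306,498.
Year 4: 2,673 × $23 = $61,479. Book value $245,019.
Year 5: 1,655 × $23 = $38,065. Book value $206,954.
Year 6: 2,177 × $23 = $50,071. Book value $156,883.

$50,071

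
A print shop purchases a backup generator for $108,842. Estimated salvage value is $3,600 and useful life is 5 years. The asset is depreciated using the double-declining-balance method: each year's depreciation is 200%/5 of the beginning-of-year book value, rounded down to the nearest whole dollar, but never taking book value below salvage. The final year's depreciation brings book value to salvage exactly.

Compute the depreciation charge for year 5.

Depreciable base = $108,842 − $3,600 = $105,242.
Year 1: ⌊$108,842 × 200%/5⌋ = $43,536. Book value $65,306.
Year 2: ⌊$65,306 × 200%/5⌋ = $26,122. Book value $39,184.
Year 3: ⌊$39,184 × 200%/5⌋ = $15,673. Book value $23,511.
Year 4: ⌊$23,511 × 200%/5⌋ = $9,404. Book value $14,107.
Year 5 (final): $14,107 − $3,600 = $10,507. Book value $3,600.

$10,507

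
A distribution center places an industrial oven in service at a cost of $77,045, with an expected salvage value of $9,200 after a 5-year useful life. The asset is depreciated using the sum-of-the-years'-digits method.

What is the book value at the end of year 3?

$22,769

Depreciable base = $77,045 − $9,200 = $67,845.
Sum of the years' digits = 5+4+3+2+1 = 15.
Year 1: $67,845 × 5/15 = $22,615. Book value $54,430.
Year 2: $67,845 × 4/15 = $18,092. Book value $36,338.
Year 3: $67,845 × 3/15 = $13,569. Book value $22,769.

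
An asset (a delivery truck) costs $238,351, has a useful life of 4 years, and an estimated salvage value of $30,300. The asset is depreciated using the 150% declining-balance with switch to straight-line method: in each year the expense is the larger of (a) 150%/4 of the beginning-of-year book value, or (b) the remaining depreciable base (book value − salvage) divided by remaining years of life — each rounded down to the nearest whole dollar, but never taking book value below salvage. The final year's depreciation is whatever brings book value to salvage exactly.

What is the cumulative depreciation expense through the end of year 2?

Depreciable base = $238,351 − $30,300 = $208,051.
Year 1: DB = ⌊$238,351 × 150%/4⌋ = $89,381; SL = ⌊$208,051/4⌋ = $52,012 → take DB $89,381. Book value $148,970.
Year 2: DB = ⌊$148,970 × 150%/4⌋ = $55,863; SL = ⌊$118,670/3⌋ = $39,556 → take DB $55,863. Book value $93,107.
Accumulated through year 2 = $238,351 − $93,107 = $145,244.

$145,244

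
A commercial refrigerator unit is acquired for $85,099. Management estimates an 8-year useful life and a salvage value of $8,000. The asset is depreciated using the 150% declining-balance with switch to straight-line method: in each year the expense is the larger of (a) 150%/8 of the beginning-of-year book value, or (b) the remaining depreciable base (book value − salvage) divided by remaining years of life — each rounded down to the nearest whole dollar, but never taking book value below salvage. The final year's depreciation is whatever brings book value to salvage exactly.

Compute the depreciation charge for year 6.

Depreciable base = $85,099 − $8,000 = $77,099.
Year 1: DB = ⌊$85,099 × 150%/8⌋ = $15,956; SL = ⌊$77,099/8⌋ = $9,637 → take DB $15,956. Book value $69,143.
Year 2: DB = ⌊$69,143 × 150%/8⌋ = $12,964; SL = ⌊$61,143/7⌋ = $8,734 → take DB $12,964. Book value $56,179.
Year 3: DB = ⌊$56,179 × 150%/8⌋ = $10,533; SL = ⌊$48,179/6⌋ = $8,029 → take DB $10,533. Book value $45,646.
Year 4: DB = ⌊$45,646 × 150%/8⌋ = $8,558; SL = ⌊$37,646/5⌋ = $7,529 → take DB $8,558. Book value $37,088.
Year 5: DB = ⌊$37,088 × 150%/8⌋ = $6,954; SL = ⌊$29,088/4⌋ = $7,272 → take SL $7,272. Book value $29,816.
Year 6: DB = ⌊$29,816 × 150%/8⌋ = $5,590; SL = ⌊$21,816/3⌋ = $7,272 → take SL $7,272. Book value $22,544.

$7,272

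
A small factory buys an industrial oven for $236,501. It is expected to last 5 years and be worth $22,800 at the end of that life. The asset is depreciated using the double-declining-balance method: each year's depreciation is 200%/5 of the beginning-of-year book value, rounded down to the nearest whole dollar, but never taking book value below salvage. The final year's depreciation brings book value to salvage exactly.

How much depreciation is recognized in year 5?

Depreciable base = $236,501 − $22,800 = $213,701.
Year 1: ⌊$236,501 × 200%/5⌋ = $94,600. Book value $141,901.
Year 2: ⌊$141,901 × 200%/5⌋ = $56,760. Book value $85,141.
Year 3: ⌊$85,141 × 200%/5⌋ = $34,056. Book value $51,085.
Year 4: ⌊$51,085 × 200%/5⌋ = $20,434. Book value $30,651.
Year 5 (final): $30,651 − $22,800 = $7,851. Book value $22,800.

$7,851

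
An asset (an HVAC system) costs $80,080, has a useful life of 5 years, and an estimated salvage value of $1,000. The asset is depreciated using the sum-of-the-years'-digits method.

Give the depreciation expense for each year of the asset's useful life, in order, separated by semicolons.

$26,360; $21,088; $15,816; $10,544; $5,272

Depreciable base = $80,080 − $1,000 = $79,080.
Sum of the years' digits = 5+4+3+2+1 = 15.
Year 1: $79,080 × 5/15 = $26,360. Book value $53,720.
Year 2: $79,080 × 4/15 = $21,088. Book value $32,632.
Year 3: $79,080 × 3/15 = $15,816. Book value $16,816.
Year 4: $79,080 × 2/15 = $10,544. Book value $6,272.
Year 5: $79,080 × 1/15 = $5,272. Book value $1,000.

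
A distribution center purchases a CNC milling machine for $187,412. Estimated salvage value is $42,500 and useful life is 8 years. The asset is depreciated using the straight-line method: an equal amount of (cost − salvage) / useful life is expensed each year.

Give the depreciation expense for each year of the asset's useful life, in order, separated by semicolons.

$18,114; $18,114; $18,114; $18,114; $18,114; $18,114; $18,114; $18,114

Depreciable base = $187,412 − $42,500 = $144,912.
Annual expense = $144,912 / 8 = $18,114.
End of year 1: book value $169,298.
End of year 2: book value $151,184.
End of year 3: book value $133,070.
End of year 4: book value $114,956.
End of year 5: book value $96,842.
End of year 6: book value $78,728.
End of year 7: book value $60,614.
End of year 8: book value $42,500.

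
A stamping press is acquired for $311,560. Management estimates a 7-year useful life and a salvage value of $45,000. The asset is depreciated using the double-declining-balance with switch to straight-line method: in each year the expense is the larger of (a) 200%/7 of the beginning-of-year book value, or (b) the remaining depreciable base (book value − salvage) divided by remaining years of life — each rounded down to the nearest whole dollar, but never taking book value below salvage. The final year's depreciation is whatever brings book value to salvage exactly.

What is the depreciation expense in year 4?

Depreciable base = $311,560 − $45,000 = $266,560.
Year 1: DB = ⌊$311,560 × 200%/7⌋ = $89,017; SL = ⌊$266,560/7⌋ = $38,080 → take DB $89,017. Book value $222,543.
Year 2: DB = ⌊$222,543 × 200%/7⌋ = $63,583; SL = ⌊$177,543/6⌋ = $29,590 → take DB $63,583. Book value $158,960.
Year 3: DB = ⌊$158,960 × 200%/7⌋ = $45,417; SL = ⌊$113,960/5⌋ = $22,792 → take DB $45,417. Book value $113,543.
Year 4: DB = ⌊$113,543 × 200%/7⌋ = $32,440; SL = ⌊$68,543/4⌋ = $17,135 → take DB $32,440. Book value $81,103.

$32,440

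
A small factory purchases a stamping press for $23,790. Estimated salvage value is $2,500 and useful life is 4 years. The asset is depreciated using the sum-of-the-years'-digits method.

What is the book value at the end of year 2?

$8,887

Depreciable base = $23,790 − $2,500 = $21,290.
Sum of the years' digits = 4+3+2+1 = 10.
Year 1: $21,290 × 4/10 = $8,516. Book value $15,274.
Year 2: $21,290 × 3/10 = $6,387. Book value $8,887.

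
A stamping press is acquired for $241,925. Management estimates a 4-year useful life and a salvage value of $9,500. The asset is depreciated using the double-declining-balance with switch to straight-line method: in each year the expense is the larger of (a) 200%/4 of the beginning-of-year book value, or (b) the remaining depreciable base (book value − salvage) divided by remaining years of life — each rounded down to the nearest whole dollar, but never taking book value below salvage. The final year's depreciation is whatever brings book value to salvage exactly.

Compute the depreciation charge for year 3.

$30,241

Depreciable base = $241,925 − $9,500 = $232,425.
Year 1: DB = ⌊$241,925 × 200%/4⌋ = $120,962; SL = ⌊$232,425/4⌋ = $58,106 → take DB $120,962. Book value $120,963.
Year 2: DB = ⌊$120,963 × 200%/4⌋ = $60,481; SL = ⌊$111,463/3⌋ = $37,154 → take DB $60,481. Book value $60,482.
Year 3: DB = ⌊$60,482 × 200%/4⌋ = $30,241; SL = ⌊$50,982/2⌋ = $25,491 → take DB $30,241. Book value $30,241.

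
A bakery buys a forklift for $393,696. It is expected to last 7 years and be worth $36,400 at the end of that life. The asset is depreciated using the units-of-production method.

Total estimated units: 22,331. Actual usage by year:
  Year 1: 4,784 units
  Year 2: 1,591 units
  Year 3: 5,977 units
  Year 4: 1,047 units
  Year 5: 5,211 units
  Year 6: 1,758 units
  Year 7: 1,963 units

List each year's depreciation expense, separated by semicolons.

$76,544; $25,456; $95,632; $16,752; $83,376; $28,128; $31,408

Depreciable base = $393,696 − $36,400 = $357,296.
Rate = $357,296 / 22,331 units = $16 per unit.
Year 1: 4,784 × $16 = $76,544. Book value $317,152.
Year 2: 1,591 × $16 = $25,456. Book value $291,696.
Year 3: 5,977 × $16 = $95,632. Book value $196,064.
Year 4: 1,047 × $16 = $16,752. Book value $179,312.
Year 5: 5,211 × $16 = $83,376. Book value $95,936.
Year 6: 1,758 × $16 = $28,128. Book value $67,808.
Year 7: 1,963 × $16 = $31,408. Book value $36,400.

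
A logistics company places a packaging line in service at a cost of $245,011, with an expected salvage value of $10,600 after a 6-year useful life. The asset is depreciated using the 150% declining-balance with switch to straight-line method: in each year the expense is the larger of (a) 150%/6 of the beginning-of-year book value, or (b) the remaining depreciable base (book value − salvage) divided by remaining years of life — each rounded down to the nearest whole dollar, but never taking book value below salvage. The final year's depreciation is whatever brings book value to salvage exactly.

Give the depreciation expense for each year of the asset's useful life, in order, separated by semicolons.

Depreciable base = $245,011 − $10,600 = $234,411.
Year 1: DB = ⌊$245,011 × 150%/6⌋ = $61,252; SL = ⌊$234,411/6⌋ = $39,068 → take DB $61,252. Book value $183,759.
Year 2: DB = ⌊$183,759 × 150%/6⌋ = $45,939; SL = ⌊$173,159/5⌋ = $34,631 → take DB $45,939. Book value $137,820.
Year 3: DB = ⌊$137,820 × 150%/6⌋ = $34,455; SL = ⌊$127,220/4⌋ = $31,805 → take DB $34,455. Book value $103,365.
Year 4: DB = ⌊$103,365 × 150%/6⌋ = $25,841; SL = ⌊$92,765/3⌋ = $30,921 → take SL $30,921. Book value $72,444.
Year 5: DB = ⌊$72,444 × 150%/6⌋ = $18,111; SL = ⌊$61,844/2⌋ = $30,922 → take SL $30,922. Book value $41,522.
Year 6 (final): $41,522 − $10,600 = $30,922. Book value $10,600.

$61,252; $45,939; $34,455; $30,921; $30,922; $30,922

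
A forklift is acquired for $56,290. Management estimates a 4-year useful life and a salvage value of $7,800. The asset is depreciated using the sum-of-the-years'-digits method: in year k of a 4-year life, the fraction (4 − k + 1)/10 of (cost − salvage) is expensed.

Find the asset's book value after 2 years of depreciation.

Depreciable base = $56,290 − $7,800 = $48,490.
Sum of the years' digits = 4+3+2+1 = 10.
Year 1: $48,490 × 4/10 = $19,396. Book value $36,894.
Year 2: $48,490 × 3/10 = $14,547. Book value $22,347.

$22,347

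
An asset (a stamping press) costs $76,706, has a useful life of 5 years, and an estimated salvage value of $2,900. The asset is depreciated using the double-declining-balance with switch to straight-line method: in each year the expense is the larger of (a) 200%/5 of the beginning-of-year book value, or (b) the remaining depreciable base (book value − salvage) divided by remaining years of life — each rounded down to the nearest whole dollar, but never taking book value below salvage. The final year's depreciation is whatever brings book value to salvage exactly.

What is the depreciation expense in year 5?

Depreciable base = $76,706 − $2,900 = $73,806.
Year 1: DB = ⌊$76,706 × 200%/5⌋ = $30,682; SL = ⌊$73,806/5⌋ = $14,761 → take DB $30,682. Book value $46,024.
Year 2: DB = ⌊$46,024 × 200%/5⌋ = $18,409; SL = ⌊$43,124/4⌋ = $10,781 → take DB $18,409. Book value $27,615.
Year 3: DB = ⌊$27,615 × 200%/5⌋ = $11,046; SL = ⌊$24,715/3⌋ = $8,238 → take DB $11,046. Book value $16,569.
Year 4: DB = ⌊$16,569 × 200%/5⌋ = $6,627; SL = ⌊$13,669/2⌋ = $6,834 → take SL $6,834. Book value $9,735.
Year 5 (final): $9,735 − $2,900 = $6,835. Book value $2,900.

$6,835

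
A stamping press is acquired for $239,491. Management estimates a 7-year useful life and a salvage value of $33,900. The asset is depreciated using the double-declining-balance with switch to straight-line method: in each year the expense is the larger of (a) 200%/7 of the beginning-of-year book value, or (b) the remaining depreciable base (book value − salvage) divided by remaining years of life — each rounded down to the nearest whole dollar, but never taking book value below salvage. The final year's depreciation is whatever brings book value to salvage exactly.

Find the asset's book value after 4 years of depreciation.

Depreciable base = $239,491 − $33,900 = $205,591.
Year 1: DB = ⌊$239,491 × 200%/7⌋ = $68,426; SL = ⌊$205,591/7⌋ = $29,370 → take DB $68,426. Book value $171,065.
Year 2: DB = ⌊$171,065 × 200%/7⌋ = $48,875; SL = ⌊$137,165/6⌋ = $22,860 → take DB $48,875. Book value $122,190.
Year 3: DB = ⌊$122,190 × 200%/7⌋ = $34,911; SL = ⌊$88,290/5⌋ = $17,658 → take DB $34,911. Book value $87,279.
Year 4: DB = ⌊$87,279 × 200%/7⌋ = $24,936; SL = ⌊$53,379/4⌋ = $13,344 → take DB $24,936. Book value $62,343.

$62,343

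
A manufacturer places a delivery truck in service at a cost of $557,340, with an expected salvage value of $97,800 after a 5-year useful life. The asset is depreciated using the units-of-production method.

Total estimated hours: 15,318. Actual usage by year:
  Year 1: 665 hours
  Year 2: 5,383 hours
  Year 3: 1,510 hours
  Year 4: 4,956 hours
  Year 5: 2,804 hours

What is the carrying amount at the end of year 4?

$181,920

Depreciable base = $557,340 − $97,800 = $459,540.
Rate = $459,540 / 15,318 hours = $30 per hour.
Year 1: 665 × $30 = $19,950. Book value $537,390.
Year 2: 5,383 × $30 = $161,490. Book value $375,900.
Year 3: 1,510 × $30 = $45,300. Book value $330,600.
Year 4: 4,956 × $30 = $148,680. Book value $181,920.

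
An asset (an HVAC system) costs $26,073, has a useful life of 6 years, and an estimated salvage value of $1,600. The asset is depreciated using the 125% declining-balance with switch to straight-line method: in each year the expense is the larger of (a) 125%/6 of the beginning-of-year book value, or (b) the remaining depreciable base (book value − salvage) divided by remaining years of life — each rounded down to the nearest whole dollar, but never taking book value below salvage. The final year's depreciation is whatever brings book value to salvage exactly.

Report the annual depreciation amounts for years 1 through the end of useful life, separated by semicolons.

$5,431; $4,300; $3,685; $3,685; $3,686; $3,686

Depreciable base = $26,073 − $1,600 = $24,473.
Year 1: DB = ⌊$26,073 × 125%/6⌋ = $5,431; SL = ⌊$24,473/6⌋ = $4,078 → take DB $5,431. Book value $20,642.
Year 2: DB = ⌊$20,642 × 125%/6⌋ = $4,300; SL = ⌊$19,042/5⌋ = $3,808 → take DB $4,300. Book value $16,342.
Year 3: DB = ⌊$16,342 × 125%/6⌋ = $3,404; SL = ⌊$14,742/4⌋ = $3,685 → take SL $3,685. Book value $12,657.
Year 4: DB = ⌊$12,657 × 125%/6⌋ = $2,636; SL = ⌊$11,057/3⌋ = $3,685 → take SL $3,685. Book value $8,972.
Year 5: DB = ⌊$8,972 × 125%/6⌋ = $1,869; SL = ⌊$7,372/2⌋ = $3,686 → take SL $3,686. Book value $5,286.
Year 6 (final): $5,286 − $1,600 = $3,686. Book value $1,600.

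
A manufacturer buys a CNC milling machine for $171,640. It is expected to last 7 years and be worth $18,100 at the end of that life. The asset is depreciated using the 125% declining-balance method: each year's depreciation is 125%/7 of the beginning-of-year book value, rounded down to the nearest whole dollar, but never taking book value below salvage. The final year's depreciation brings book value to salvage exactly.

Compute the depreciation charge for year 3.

$20,681

Depreciable base = $171,640 − $18,100 = $153,540.
Year 1: ⌊$171,640 × 125%/7⌋ = $30,650. Book value $140,990.
Year 2: ⌊$140,990 × 125%/7⌋ = $25,176. Book value $115,814.
Year 3: ⌊$115,814 × 125%/7⌋ = $20,681. Book value $95,133.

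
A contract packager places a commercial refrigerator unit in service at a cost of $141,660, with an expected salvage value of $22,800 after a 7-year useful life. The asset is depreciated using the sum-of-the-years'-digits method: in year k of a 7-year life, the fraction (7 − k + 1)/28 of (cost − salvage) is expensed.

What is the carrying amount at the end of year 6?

Depreciable base = $141,660 − $22,800 = $118,860.
Sum of the years' digits = 7+6+5+4+3+2+1 = 28.
Year 1: $118,860 × 7/28 = $29,715. Book value $111,945.
Year 2: $118,860 × 6/28 = $25,470. Book value $86,475.
Year 3: $118,860 × 5/28 = $21,225. Book value $65,250.
Year 4: $118,860 × 4/28 = $16,980. Book value $48,270.
Year 5: $118,860 × 3/28 = $12,735. Book value $35,535.
Year 6: $118,860 × 2/28 = $8,490. Book value $27,045.

$27,045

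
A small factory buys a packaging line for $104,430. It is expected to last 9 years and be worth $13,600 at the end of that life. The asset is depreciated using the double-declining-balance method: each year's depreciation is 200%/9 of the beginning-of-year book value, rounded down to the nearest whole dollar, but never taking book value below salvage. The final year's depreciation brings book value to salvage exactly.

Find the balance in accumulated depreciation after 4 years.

Depreciable base = $104,430 − $13,600 = $90,830.
Year 1: ⌊$104,430 × 200%/9⌋ = $23,206. Book value $81,224.
Year 2: ⌊$81,224 × 200%/9⌋ = $18,049. Book value $63,175.
Year 3: ⌊$63,175 × 200%/9⌋ = $14,038. Book value $49,137.
Year 4: ⌊$49,137 × 200%/9⌋ = $10,919. Book value $38,218.
Accumulated through year 4 = $104,430 − $38,218 = $66,212.

$66,212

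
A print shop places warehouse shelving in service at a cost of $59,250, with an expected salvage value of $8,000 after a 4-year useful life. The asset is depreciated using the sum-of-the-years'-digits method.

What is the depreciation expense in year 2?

$15,375

Depreciable base = $59,250 − $8,000 = $51,250.
Sum of the years' digits = 4+3+2+1 = 10.
Year 1: $51,250 × 4/10 = $20,500. Book value $38,750.
Year 2: $51,250 × 3/10 = $15,375. Book value $23,375.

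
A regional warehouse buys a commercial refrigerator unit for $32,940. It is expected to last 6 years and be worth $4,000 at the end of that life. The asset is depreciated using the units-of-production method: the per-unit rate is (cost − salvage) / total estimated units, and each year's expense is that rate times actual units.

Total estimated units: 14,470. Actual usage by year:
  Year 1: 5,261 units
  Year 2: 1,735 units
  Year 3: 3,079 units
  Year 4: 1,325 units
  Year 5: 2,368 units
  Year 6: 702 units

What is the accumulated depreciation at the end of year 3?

$20,150

Depreciable base = $32,940 − $4,000 = $28,940.
Rate = $28,940 / 14,470 units = $2 per unit.
Year 1: 5,261 × $2 = $10,522. Book value $22,418.
Year 2: 1,735 × $2 = $3,470. Book value $18,948.
Year 3: 3,079 × $2 = $6,158. Book value $12,790.
Accumulated through year 3 = $32,940 − $12,790 = $20,150.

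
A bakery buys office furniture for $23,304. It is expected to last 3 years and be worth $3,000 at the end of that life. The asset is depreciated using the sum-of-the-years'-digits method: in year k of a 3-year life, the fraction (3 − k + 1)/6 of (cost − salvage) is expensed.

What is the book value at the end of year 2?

$6,384

Depreciable base = $23,304 − $3,000 = $20,304.
Sum of the years' digits = 3+2+1 = 6.
Year 1: $20,304 × 3/6 = $10,152. Book value $13,152.
Year 2: $20,304 × 2/6 = $6,768. Book value $6,384.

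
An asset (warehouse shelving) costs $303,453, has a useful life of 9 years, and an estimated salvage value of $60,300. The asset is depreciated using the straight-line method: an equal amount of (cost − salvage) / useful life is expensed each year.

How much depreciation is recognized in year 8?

$27,017

Depreciable base = $303,453 − $60,300 = $243,153.
Annual expense = $243,153 / 9 = $27,017.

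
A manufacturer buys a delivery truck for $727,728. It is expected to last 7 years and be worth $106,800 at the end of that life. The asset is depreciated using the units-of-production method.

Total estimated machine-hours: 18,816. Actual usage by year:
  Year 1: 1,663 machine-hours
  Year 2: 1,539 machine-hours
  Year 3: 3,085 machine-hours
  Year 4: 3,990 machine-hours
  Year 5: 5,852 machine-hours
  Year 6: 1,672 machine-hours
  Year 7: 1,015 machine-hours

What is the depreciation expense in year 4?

$131,670

Depreciable base = $727,728 − $106,800 = $620,928.
Rate = $620,928 / 18,816 machine-hours = $33 per machine-hour.
Year 1: 1,663 × $33 = $54,879. Book value $672,849.
Year 2: 1,539 × $33 = $50,787. Book value $622,062.
Year 3: 3,085 × $33 = $101,805. Book value $520,257.
Year 4: 3,990 × $33 = $131,670. Book value $388,587.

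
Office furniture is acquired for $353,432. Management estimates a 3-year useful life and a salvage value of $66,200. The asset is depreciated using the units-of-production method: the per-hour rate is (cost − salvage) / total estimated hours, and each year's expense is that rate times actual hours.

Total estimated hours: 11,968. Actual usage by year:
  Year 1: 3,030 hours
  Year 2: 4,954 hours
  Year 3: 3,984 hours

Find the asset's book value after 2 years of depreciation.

Depreciable base = $353,432 − $66,200 = $287,232.
Rate = $287,232 / 11,968 hours = $24 per hour.
Year 1: 3,030 × $24 = $72,720. Book value $280,712.
Year 2: 4,954 × $24 = $118,896. Book value $161,816.

$161,816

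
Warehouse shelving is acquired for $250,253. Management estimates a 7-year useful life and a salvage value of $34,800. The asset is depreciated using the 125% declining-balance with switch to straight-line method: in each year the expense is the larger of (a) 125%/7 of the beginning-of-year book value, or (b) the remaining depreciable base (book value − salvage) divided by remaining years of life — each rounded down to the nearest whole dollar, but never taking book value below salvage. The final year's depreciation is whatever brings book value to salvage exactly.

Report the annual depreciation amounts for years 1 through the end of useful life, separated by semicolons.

Depreciable base = $250,253 − $34,800 = $215,453.
Year 1: DB = ⌊$250,253 × 125%/7⌋ = $44,688; SL = ⌊$215,453/7⌋ = $30,779 → take DB $44,688. Book value $205,565.
Year 2: DB = ⌊$205,565 × 125%/7⌋ = $36,708; SL = ⌊$170,765/6⌋ = $28,460 → take DB $36,708. Book value $168,857.
Year 3: DB = ⌊$168,857 × 125%/7⌋ = $30,153; SL = ⌊$134,057/5⌋ = $26,811 → take DB $30,153. Book value $138,704.
Year 4: DB = ⌊$138,704 × 125%/7⌋ = $24,768; SL = ⌊$103,904/4⌋ = $25,976 → take SL $25,976. Book value $112,728.
Year 5: DB = ⌊$112,728 × 125%/7⌋ = $20,130; SL = ⌊$77,928/3⌋ = $25,976 → take SL $25,976. Book value $86,752.
Year 6: DB = ⌊$86,752 × 125%/7⌋ = $15,491; SL = ⌊$51,952/2⌋ = $25,976 → take SL $25,976. Book value $60,776.
Year 7 (final): $60,776 − $34,800 = $25,976. Book value $34,800.

$44,688; $36,708; $30,153; $25,976; $25,976; $25,976; $25,976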